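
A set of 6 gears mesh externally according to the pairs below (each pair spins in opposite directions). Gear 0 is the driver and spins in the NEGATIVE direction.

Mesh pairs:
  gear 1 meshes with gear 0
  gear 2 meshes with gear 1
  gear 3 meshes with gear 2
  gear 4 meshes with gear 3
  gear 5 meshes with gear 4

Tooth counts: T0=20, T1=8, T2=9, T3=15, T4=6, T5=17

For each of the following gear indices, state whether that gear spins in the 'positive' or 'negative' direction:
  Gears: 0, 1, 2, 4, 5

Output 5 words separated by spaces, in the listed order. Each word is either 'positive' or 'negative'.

Answer: negative positive negative negative positive

Derivation:
Gear 0 (driver): negative (depth 0)
  gear 1: meshes with gear 0 -> depth 1 -> positive (opposite of gear 0)
  gear 2: meshes with gear 1 -> depth 2 -> negative (opposite of gear 1)
  gear 3: meshes with gear 2 -> depth 3 -> positive (opposite of gear 2)
  gear 4: meshes with gear 3 -> depth 4 -> negative (opposite of gear 3)
  gear 5: meshes with gear 4 -> depth 5 -> positive (opposite of gear 4)
Queried indices 0, 1, 2, 4, 5 -> negative, positive, negative, negative, positive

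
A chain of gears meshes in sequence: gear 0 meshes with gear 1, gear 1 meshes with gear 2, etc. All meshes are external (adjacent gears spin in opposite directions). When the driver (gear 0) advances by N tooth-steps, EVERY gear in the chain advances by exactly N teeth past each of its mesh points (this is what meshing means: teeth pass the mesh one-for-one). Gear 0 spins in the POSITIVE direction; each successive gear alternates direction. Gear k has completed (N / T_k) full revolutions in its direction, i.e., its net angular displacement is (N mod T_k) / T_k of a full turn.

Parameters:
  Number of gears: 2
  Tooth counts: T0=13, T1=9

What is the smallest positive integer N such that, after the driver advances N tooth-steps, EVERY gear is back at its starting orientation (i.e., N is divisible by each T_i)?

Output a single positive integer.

Answer: 117

Derivation:
Gear k returns to start when N is a multiple of T_k.
All gears at start simultaneously when N is a common multiple of [13, 9]; the smallest such N is lcm(13, 9).
Start: lcm = T0 = 13
Fold in T1=9: gcd(13, 9) = 1; lcm(13, 9) = 13 * 9 / 1 = 117 / 1 = 117
Full cycle length = 117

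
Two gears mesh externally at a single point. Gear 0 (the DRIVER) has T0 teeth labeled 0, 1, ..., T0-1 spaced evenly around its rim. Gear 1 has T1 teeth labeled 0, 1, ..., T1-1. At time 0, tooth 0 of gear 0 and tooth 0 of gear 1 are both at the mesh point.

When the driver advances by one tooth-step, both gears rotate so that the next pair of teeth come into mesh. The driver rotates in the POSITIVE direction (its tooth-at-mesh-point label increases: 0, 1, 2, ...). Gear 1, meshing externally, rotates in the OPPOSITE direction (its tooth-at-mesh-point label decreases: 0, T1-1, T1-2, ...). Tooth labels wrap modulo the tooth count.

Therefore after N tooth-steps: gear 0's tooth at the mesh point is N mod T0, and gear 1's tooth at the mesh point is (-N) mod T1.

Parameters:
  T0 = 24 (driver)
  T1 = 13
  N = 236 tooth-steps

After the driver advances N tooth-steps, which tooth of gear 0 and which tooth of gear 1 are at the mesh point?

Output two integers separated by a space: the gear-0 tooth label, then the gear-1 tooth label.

Answer: 20 11

Derivation:
Gear 0 (driver, T0=24): tooth at mesh = N mod T0
  236 = 9 * 24 + 20, so 236 mod 24 = 20
  gear 0 tooth = 20
Gear 1 (driven, T1=13): tooth at mesh = (-N) mod T1
  236 = 18 * 13 + 2, so 236 mod 13 = 2
  (-236) mod 13 = (-2) mod 13 = 13 - 2 = 11
Mesh after 236 steps: gear-0 tooth 20 meets gear-1 tooth 11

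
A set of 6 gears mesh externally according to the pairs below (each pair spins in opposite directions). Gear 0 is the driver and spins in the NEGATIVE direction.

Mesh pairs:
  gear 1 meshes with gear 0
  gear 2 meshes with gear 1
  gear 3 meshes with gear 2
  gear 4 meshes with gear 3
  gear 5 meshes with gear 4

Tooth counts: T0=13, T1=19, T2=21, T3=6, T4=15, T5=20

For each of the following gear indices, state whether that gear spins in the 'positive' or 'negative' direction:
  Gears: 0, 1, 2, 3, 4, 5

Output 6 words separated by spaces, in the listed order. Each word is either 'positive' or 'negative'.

Gear 0 (driver): negative (depth 0)
  gear 1: meshes with gear 0 -> depth 1 -> positive (opposite of gear 0)
  gear 2: meshes with gear 1 -> depth 2 -> negative (opposite of gear 1)
  gear 3: meshes with gear 2 -> depth 3 -> positive (opposite of gear 2)
  gear 4: meshes with gear 3 -> depth 4 -> negative (opposite of gear 3)
  gear 5: meshes with gear 4 -> depth 5 -> positive (opposite of gear 4)
Queried indices 0, 1, 2, 3, 4, 5 -> negative, positive, negative, positive, negative, positive

Answer: negative positive negative positive negative positive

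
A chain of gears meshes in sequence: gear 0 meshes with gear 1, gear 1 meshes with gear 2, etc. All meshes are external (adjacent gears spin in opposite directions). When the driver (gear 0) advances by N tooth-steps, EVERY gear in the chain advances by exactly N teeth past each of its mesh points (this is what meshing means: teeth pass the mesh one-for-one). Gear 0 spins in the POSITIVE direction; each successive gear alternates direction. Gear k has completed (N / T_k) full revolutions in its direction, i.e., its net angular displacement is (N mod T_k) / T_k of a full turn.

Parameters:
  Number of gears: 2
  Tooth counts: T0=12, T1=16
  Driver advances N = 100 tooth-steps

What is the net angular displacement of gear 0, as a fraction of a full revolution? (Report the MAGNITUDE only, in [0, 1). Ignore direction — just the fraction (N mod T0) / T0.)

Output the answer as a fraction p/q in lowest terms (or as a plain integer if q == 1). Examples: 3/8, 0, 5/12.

Answer: 1/3

Derivation:
Chain of 2 gears, tooth counts: [12, 16]
  gear 0: T0=12, direction=positive, advance = 100 mod 12 = 4 teeth = 4/12 turn
  gear 1: T1=16, direction=negative, advance = 100 mod 16 = 4 teeth = 4/16 turn
Gear 0: 100 mod 12 = 4
Fraction = 4 / 12 = 1/3 (gcd(4,12)=4) = 1/3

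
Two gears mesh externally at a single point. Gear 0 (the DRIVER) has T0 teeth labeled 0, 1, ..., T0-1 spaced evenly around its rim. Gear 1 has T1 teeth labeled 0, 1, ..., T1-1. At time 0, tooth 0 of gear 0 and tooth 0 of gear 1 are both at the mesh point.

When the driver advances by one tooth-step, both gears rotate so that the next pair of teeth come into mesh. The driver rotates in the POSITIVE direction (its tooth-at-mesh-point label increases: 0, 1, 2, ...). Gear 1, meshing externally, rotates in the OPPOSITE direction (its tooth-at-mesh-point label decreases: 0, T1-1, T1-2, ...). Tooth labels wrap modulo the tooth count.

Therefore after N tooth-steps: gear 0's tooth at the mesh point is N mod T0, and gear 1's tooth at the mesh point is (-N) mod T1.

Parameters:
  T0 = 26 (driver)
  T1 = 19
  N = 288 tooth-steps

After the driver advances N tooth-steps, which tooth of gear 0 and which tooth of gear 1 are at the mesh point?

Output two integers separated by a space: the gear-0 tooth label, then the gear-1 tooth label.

Gear 0 (driver, T0=26): tooth at mesh = N mod T0
  288 = 11 * 26 + 2, so 288 mod 26 = 2
  gear 0 tooth = 2
Gear 1 (driven, T1=19): tooth at mesh = (-N) mod T1
  288 = 15 * 19 + 3, so 288 mod 19 = 3
  (-288) mod 19 = (-3) mod 19 = 19 - 3 = 16
Mesh after 288 steps: gear-0 tooth 2 meets gear-1 tooth 16

Answer: 2 16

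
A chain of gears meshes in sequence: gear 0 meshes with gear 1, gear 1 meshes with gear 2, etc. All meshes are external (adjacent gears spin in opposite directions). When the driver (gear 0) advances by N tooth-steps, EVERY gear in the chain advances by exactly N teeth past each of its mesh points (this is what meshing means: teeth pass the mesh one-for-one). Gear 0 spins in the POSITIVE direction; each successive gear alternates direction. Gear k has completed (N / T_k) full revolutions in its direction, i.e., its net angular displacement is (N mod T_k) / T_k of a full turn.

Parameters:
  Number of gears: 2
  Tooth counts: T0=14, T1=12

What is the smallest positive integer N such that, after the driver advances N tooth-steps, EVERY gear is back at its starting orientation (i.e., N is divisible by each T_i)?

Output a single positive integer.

Gear k returns to start when N is a multiple of T_k.
All gears at start simultaneously when N is a common multiple of [14, 12]; the smallest such N is lcm(14, 12).
Start: lcm = T0 = 14
Fold in T1=12: gcd(14, 12) = 2; lcm(14, 12) = 14 * 12 / 2 = 168 / 2 = 84
Full cycle length = 84

Answer: 84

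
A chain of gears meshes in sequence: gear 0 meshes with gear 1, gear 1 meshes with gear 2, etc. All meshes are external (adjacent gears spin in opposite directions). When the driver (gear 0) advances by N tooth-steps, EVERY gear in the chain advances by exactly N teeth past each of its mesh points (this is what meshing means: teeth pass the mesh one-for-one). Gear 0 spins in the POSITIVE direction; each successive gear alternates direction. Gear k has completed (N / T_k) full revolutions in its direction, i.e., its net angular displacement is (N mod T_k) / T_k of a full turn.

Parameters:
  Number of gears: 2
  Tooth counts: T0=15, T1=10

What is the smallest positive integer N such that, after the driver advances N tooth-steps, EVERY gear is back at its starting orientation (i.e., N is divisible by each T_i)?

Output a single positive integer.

Answer: 30

Derivation:
Gear k returns to start when N is a multiple of T_k.
All gears at start simultaneously when N is a common multiple of [15, 10]; the smallest such N is lcm(15, 10).
Start: lcm = T0 = 15
Fold in T1=10: gcd(15, 10) = 5; lcm(15, 10) = 15 * 10 / 5 = 150 / 5 = 30
Full cycle length = 30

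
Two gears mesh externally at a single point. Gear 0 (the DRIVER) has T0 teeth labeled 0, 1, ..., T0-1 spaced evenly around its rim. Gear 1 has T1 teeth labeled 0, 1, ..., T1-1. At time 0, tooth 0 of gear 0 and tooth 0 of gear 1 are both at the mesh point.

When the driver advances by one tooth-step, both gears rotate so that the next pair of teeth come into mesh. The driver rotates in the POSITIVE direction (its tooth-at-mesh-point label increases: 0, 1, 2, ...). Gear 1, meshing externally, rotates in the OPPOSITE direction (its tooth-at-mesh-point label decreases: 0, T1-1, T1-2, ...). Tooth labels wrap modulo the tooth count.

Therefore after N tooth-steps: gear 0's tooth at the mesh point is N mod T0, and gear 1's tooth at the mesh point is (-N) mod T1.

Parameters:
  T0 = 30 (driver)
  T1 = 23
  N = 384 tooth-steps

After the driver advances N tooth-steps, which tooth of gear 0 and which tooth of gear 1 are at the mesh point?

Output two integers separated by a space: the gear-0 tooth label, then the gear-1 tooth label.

Gear 0 (driver, T0=30): tooth at mesh = N mod T0
  384 = 12 * 30 + 24, so 384 mod 30 = 24
  gear 0 tooth = 24
Gear 1 (driven, T1=23): tooth at mesh = (-N) mod T1
  384 = 16 * 23 + 16, so 384 mod 23 = 16
  (-384) mod 23 = (-16) mod 23 = 23 - 16 = 7
Mesh after 384 steps: gear-0 tooth 24 meets gear-1 tooth 7

Answer: 24 7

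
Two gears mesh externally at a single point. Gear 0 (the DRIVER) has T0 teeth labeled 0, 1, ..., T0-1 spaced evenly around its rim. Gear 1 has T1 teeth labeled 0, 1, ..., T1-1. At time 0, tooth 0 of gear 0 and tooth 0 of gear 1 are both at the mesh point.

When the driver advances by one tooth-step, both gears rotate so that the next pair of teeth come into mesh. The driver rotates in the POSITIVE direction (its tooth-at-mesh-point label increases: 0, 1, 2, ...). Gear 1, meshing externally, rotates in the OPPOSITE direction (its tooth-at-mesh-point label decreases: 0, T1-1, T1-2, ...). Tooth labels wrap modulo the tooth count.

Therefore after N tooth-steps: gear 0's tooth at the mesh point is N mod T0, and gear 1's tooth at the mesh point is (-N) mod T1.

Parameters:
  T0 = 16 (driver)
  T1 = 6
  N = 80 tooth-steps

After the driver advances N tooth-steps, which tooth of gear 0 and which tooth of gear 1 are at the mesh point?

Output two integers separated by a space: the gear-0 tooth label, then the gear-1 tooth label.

Answer: 0 4

Derivation:
Gear 0 (driver, T0=16): tooth at mesh = N mod T0
  80 = 5 * 16 + 0, so 80 mod 16 = 0
  gear 0 tooth = 0
Gear 1 (driven, T1=6): tooth at mesh = (-N) mod T1
  80 = 13 * 6 + 2, so 80 mod 6 = 2
  (-80) mod 6 = (-2) mod 6 = 6 - 2 = 4
Mesh after 80 steps: gear-0 tooth 0 meets gear-1 tooth 4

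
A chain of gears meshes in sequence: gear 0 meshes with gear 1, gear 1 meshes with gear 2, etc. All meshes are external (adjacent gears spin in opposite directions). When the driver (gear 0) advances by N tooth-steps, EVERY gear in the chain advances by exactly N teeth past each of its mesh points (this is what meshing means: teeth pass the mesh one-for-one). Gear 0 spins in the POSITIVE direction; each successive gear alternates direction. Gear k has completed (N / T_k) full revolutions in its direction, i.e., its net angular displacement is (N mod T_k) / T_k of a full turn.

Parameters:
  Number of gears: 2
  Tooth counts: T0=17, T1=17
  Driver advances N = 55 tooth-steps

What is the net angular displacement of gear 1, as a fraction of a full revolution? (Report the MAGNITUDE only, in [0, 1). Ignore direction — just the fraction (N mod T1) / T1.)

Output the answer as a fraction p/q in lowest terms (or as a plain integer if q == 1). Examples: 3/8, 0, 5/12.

Chain of 2 gears, tooth counts: [17, 17]
  gear 0: T0=17, direction=positive, advance = 55 mod 17 = 4 teeth = 4/17 turn
  gear 1: T1=17, direction=negative, advance = 55 mod 17 = 4 teeth = 4/17 turn
Gear 1: 55 mod 17 = 4
Fraction = 4 / 17 = 4/17 (gcd(4,17)=1) = 4/17

Answer: 4/17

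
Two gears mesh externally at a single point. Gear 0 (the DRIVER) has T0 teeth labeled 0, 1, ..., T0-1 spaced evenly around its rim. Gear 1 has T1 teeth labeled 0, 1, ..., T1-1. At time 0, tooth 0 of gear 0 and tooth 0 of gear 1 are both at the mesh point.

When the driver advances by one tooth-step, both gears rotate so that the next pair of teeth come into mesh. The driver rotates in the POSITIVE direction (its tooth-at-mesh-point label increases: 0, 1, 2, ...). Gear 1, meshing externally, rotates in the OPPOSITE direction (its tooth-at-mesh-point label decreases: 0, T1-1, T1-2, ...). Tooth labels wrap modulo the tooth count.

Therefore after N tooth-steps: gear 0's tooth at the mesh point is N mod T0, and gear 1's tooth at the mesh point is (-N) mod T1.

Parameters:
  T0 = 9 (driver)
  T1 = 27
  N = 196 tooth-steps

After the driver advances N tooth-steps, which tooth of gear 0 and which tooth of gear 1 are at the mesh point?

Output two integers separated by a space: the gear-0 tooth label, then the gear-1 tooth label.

Gear 0 (driver, T0=9): tooth at mesh = N mod T0
  196 = 21 * 9 + 7, so 196 mod 9 = 7
  gear 0 tooth = 7
Gear 1 (driven, T1=27): tooth at mesh = (-N) mod T1
  196 = 7 * 27 + 7, so 196 mod 27 = 7
  (-196) mod 27 = (-7) mod 27 = 27 - 7 = 20
Mesh after 196 steps: gear-0 tooth 7 meets gear-1 tooth 20

Answer: 7 20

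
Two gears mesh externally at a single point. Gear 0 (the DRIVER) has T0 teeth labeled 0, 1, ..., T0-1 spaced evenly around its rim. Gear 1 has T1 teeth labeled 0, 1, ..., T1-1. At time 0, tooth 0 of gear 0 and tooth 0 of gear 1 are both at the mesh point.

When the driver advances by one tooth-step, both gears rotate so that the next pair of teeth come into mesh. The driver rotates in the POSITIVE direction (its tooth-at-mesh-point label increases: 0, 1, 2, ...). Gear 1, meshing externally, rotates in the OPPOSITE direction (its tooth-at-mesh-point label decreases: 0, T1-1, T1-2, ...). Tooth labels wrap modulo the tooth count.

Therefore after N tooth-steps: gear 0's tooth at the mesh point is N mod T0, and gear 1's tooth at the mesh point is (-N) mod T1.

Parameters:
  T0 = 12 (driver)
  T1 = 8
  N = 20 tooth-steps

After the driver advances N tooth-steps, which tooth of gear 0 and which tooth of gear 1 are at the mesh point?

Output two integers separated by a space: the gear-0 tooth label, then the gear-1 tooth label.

Answer: 8 4

Derivation:
Gear 0 (driver, T0=12): tooth at mesh = N mod T0
  20 = 1 * 12 + 8, so 20 mod 12 = 8
  gear 0 tooth = 8
Gear 1 (driven, T1=8): tooth at mesh = (-N) mod T1
  20 = 2 * 8 + 4, so 20 mod 8 = 4
  (-20) mod 8 = (-4) mod 8 = 8 - 4 = 4
Mesh after 20 steps: gear-0 tooth 8 meets gear-1 tooth 4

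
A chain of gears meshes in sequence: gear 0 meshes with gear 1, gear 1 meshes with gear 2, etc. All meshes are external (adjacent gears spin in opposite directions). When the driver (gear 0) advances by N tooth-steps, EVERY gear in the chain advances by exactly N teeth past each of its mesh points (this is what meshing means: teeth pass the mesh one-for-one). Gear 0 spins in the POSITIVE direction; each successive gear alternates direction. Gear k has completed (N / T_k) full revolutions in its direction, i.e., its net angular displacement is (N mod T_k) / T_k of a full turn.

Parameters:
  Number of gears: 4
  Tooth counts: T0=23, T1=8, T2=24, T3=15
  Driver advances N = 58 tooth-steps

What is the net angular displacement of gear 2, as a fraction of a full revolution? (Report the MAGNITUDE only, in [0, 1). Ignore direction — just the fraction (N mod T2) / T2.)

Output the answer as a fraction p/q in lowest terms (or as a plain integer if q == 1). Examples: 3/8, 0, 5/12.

Chain of 4 gears, tooth counts: [23, 8, 24, 15]
  gear 0: T0=23, direction=positive, advance = 58 mod 23 = 12 teeth = 12/23 turn
  gear 1: T1=8, direction=negative, advance = 58 mod 8 = 2 teeth = 2/8 turn
  gear 2: T2=24, direction=positive, advance = 58 mod 24 = 10 teeth = 10/24 turn
  gear 3: T3=15, direction=negative, advance = 58 mod 15 = 13 teeth = 13/15 turn
Gear 2: 58 mod 24 = 10
Fraction = 10 / 24 = 5/12 (gcd(10,24)=2) = 5/12

Answer: 5/12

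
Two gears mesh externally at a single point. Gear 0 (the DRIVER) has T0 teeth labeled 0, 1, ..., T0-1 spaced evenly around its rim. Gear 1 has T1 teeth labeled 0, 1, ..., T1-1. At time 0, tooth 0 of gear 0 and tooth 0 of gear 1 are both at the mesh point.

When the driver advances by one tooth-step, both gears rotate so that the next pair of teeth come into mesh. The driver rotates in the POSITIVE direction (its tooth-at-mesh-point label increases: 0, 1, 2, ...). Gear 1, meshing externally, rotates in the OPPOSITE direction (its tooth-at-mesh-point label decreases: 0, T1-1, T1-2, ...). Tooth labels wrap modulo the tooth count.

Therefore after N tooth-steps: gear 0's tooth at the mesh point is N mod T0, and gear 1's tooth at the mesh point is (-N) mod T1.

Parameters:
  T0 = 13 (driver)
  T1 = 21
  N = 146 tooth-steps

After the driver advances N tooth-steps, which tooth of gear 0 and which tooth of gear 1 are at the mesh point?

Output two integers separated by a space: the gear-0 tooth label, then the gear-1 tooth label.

Gear 0 (driver, T0=13): tooth at mesh = N mod T0
  146 = 11 * 13 + 3, so 146 mod 13 = 3
  gear 0 tooth = 3
Gear 1 (driven, T1=21): tooth at mesh = (-N) mod T1
  146 = 6 * 21 + 20, so 146 mod 21 = 20
  (-146) mod 21 = (-20) mod 21 = 21 - 20 = 1
Mesh after 146 steps: gear-0 tooth 3 meets gear-1 tooth 1

Answer: 3 1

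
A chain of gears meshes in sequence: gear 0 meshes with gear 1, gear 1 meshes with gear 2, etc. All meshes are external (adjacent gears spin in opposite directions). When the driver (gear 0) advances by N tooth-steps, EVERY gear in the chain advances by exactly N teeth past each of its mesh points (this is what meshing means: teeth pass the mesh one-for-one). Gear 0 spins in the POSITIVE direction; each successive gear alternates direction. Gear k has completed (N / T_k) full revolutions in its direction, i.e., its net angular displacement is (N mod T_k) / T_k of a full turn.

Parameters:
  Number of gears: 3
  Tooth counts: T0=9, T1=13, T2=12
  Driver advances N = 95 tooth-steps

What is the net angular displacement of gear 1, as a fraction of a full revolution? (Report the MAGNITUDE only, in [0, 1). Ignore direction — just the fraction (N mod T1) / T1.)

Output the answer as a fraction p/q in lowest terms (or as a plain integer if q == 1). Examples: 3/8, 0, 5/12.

Chain of 3 gears, tooth counts: [9, 13, 12]
  gear 0: T0=9, direction=positive, advance = 95 mod 9 = 5 teeth = 5/9 turn
  gear 1: T1=13, direction=negative, advance = 95 mod 13 = 4 teeth = 4/13 turn
  gear 2: T2=12, direction=positive, advance = 95 mod 12 = 11 teeth = 11/12 turn
Gear 1: 95 mod 13 = 4
Fraction = 4 / 13 = 4/13 (gcd(4,13)=1) = 4/13

Answer: 4/13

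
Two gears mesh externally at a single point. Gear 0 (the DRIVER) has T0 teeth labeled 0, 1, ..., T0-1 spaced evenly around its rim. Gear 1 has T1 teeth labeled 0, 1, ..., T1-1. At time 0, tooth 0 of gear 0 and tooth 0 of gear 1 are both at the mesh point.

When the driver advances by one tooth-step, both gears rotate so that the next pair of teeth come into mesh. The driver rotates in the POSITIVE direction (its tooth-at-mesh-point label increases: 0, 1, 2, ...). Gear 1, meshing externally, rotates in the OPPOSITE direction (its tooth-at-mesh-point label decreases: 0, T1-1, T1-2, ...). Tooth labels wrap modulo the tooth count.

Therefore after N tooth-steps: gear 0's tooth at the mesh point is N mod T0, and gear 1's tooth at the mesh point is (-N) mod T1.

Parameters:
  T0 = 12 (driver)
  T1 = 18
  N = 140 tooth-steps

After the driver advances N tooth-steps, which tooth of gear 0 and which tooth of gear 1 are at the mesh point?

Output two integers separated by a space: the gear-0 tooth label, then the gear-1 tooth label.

Answer: 8 4

Derivation:
Gear 0 (driver, T0=12): tooth at mesh = N mod T0
  140 = 11 * 12 + 8, so 140 mod 12 = 8
  gear 0 tooth = 8
Gear 1 (driven, T1=18): tooth at mesh = (-N) mod T1
  140 = 7 * 18 + 14, so 140 mod 18 = 14
  (-140) mod 18 = (-14) mod 18 = 18 - 14 = 4
Mesh after 140 steps: gear-0 tooth 8 meets gear-1 tooth 4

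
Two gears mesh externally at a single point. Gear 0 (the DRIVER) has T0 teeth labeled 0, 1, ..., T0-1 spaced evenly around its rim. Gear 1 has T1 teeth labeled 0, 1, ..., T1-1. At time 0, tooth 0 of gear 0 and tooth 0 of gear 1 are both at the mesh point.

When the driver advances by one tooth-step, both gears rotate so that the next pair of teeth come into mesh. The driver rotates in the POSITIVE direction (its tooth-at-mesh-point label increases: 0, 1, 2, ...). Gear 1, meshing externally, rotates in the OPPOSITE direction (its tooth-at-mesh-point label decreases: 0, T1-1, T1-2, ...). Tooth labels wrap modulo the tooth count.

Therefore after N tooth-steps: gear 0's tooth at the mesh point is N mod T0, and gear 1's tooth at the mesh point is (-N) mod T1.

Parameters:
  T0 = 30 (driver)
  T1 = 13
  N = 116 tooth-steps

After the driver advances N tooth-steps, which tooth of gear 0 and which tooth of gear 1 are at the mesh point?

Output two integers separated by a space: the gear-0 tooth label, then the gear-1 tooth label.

Gear 0 (driver, T0=30): tooth at mesh = N mod T0
  116 = 3 * 30 + 26, so 116 mod 30 = 26
  gear 0 tooth = 26
Gear 1 (driven, T1=13): tooth at mesh = (-N) mod T1
  116 = 8 * 13 + 12, so 116 mod 13 = 12
  (-116) mod 13 = (-12) mod 13 = 13 - 12 = 1
Mesh after 116 steps: gear-0 tooth 26 meets gear-1 tooth 1

Answer: 26 1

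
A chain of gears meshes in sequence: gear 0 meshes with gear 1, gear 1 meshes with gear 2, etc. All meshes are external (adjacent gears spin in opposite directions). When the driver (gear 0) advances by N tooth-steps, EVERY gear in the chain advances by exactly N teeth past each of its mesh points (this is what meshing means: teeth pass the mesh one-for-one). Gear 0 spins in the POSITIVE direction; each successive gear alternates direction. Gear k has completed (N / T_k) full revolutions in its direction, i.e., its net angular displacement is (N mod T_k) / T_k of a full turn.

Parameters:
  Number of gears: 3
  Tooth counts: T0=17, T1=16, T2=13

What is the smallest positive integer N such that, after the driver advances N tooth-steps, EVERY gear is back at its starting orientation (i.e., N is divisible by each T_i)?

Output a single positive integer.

Answer: 3536

Derivation:
Gear k returns to start when N is a multiple of T_k.
All gears at start simultaneously when N is a common multiple of [17, 16, 13]; the smallest such N is lcm(17, 16, 13).
Start: lcm = T0 = 17
Fold in T1=16: gcd(17, 16) = 1; lcm(17, 16) = 17 * 16 / 1 = 272 / 1 = 272
Fold in T2=13: gcd(272, 13) = 1; lcm(272, 13) = 272 * 13 / 1 = 3536 / 1 = 3536
Full cycle length = 3536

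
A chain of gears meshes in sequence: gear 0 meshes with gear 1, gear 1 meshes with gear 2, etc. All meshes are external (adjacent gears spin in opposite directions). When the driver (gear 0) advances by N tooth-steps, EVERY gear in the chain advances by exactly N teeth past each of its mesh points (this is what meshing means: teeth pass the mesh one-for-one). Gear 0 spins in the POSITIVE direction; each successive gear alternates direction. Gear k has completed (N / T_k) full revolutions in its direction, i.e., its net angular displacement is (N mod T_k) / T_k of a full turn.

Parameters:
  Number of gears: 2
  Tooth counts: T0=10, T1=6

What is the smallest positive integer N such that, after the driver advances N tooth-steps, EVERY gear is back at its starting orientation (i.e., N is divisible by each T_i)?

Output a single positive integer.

Answer: 30

Derivation:
Gear k returns to start when N is a multiple of T_k.
All gears at start simultaneously when N is a common multiple of [10, 6]; the smallest such N is lcm(10, 6).
Start: lcm = T0 = 10
Fold in T1=6: gcd(10, 6) = 2; lcm(10, 6) = 10 * 6 / 2 = 60 / 2 = 30
Full cycle length = 30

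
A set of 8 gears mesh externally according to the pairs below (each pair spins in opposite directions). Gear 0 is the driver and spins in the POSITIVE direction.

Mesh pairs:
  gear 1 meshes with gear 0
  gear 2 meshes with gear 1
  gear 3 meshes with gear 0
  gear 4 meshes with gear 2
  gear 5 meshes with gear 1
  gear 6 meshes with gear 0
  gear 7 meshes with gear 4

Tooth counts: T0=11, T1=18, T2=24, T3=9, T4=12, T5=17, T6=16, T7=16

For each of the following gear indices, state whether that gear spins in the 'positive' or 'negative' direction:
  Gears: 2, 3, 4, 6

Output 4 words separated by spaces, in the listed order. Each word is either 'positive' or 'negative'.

Gear 0 (driver): positive (depth 0)
  gear 1: meshes with gear 0 -> depth 1 -> negative (opposite of gear 0)
  gear 2: meshes with gear 1 -> depth 2 -> positive (opposite of gear 1)
  gear 3: meshes with gear 0 -> depth 1 -> negative (opposite of gear 0)
  gear 4: meshes with gear 2 -> depth 3 -> negative (opposite of gear 2)
  gear 5: meshes with gear 1 -> depth 2 -> positive (opposite of gear 1)
  gear 6: meshes with gear 0 -> depth 1 -> negative (opposite of gear 0)
  gear 7: meshes with gear 4 -> depth 4 -> positive (opposite of gear 4)
Queried indices 2, 3, 4, 6 -> positive, negative, negative, negative

Answer: positive negative negative negative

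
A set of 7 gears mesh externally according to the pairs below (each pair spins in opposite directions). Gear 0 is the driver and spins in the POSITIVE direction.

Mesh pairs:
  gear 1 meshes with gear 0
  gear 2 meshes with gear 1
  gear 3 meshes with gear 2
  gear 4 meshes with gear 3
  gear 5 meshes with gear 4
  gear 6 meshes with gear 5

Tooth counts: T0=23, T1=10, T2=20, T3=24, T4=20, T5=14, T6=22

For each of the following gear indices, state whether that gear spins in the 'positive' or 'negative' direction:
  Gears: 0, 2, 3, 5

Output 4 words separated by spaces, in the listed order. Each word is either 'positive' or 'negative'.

Gear 0 (driver): positive (depth 0)
  gear 1: meshes with gear 0 -> depth 1 -> negative (opposite of gear 0)
  gear 2: meshes with gear 1 -> depth 2 -> positive (opposite of gear 1)
  gear 3: meshes with gear 2 -> depth 3 -> negative (opposite of gear 2)
  gear 4: meshes with gear 3 -> depth 4 -> positive (opposite of gear 3)
  gear 5: meshes with gear 4 -> depth 5 -> negative (opposite of gear 4)
  gear 6: meshes with gear 5 -> depth 6 -> positive (opposite of gear 5)
Queried indices 0, 2, 3, 5 -> positive, positive, negative, negative

Answer: positive positive negative negative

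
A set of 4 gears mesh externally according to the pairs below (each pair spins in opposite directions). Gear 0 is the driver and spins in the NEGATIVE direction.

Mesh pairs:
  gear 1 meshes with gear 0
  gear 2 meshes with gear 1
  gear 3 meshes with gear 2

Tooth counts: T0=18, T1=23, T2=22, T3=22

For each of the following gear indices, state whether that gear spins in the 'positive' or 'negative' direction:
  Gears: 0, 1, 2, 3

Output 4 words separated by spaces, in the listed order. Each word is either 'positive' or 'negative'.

Gear 0 (driver): negative (depth 0)
  gear 1: meshes with gear 0 -> depth 1 -> positive (opposite of gear 0)
  gear 2: meshes with gear 1 -> depth 2 -> negative (opposite of gear 1)
  gear 3: meshes with gear 2 -> depth 3 -> positive (opposite of gear 2)
Queried indices 0, 1, 2, 3 -> negative, positive, negative, positive

Answer: negative positive negative positive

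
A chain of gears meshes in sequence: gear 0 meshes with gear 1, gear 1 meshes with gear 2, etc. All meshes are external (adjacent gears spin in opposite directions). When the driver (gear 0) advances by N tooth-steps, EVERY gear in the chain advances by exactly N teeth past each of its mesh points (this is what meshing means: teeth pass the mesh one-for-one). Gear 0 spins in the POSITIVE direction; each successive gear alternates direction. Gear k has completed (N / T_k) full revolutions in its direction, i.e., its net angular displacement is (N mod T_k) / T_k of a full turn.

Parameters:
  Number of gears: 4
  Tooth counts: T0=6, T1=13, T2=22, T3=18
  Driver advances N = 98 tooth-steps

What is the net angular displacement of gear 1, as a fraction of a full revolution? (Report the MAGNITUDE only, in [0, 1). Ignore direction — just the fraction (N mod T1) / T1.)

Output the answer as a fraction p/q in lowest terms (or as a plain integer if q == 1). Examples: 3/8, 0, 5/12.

Answer: 7/13

Derivation:
Chain of 4 gears, tooth counts: [6, 13, 22, 18]
  gear 0: T0=6, direction=positive, advance = 98 mod 6 = 2 teeth = 2/6 turn
  gear 1: T1=13, direction=negative, advance = 98 mod 13 = 7 teeth = 7/13 turn
  gear 2: T2=22, direction=positive, advance = 98 mod 22 = 10 teeth = 10/22 turn
  gear 3: T3=18, direction=negative, advance = 98 mod 18 = 8 teeth = 8/18 turn
Gear 1: 98 mod 13 = 7
Fraction = 7 / 13 = 7/13 (gcd(7,13)=1) = 7/13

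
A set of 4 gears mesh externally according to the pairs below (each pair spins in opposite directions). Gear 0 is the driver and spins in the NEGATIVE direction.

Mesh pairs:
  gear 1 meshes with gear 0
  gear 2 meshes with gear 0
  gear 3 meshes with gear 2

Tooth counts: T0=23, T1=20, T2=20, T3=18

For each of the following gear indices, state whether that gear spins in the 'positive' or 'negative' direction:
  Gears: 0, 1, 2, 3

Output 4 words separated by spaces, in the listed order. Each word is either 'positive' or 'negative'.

Gear 0 (driver): negative (depth 0)
  gear 1: meshes with gear 0 -> depth 1 -> positive (opposite of gear 0)
  gear 2: meshes with gear 0 -> depth 1 -> positive (opposite of gear 0)
  gear 3: meshes with gear 2 -> depth 2 -> negative (opposite of gear 2)
Queried indices 0, 1, 2, 3 -> negative, positive, positive, negative

Answer: negative positive positive negative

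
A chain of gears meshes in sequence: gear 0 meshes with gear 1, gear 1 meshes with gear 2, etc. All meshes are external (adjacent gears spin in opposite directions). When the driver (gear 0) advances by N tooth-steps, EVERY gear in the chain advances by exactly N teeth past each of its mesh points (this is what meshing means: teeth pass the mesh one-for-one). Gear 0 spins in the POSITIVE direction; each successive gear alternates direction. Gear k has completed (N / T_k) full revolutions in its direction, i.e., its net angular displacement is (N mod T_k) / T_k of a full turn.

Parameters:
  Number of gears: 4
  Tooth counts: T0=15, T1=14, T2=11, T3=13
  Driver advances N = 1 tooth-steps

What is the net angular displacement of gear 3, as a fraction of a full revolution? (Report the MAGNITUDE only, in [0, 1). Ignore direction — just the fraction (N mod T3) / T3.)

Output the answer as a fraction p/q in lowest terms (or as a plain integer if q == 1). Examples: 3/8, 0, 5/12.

Answer: 1/13

Derivation:
Chain of 4 gears, tooth counts: [15, 14, 11, 13]
  gear 0: T0=15, direction=positive, advance = 1 mod 15 = 1 teeth = 1/15 turn
  gear 1: T1=14, direction=negative, advance = 1 mod 14 = 1 teeth = 1/14 turn
  gear 2: T2=11, direction=positive, advance = 1 mod 11 = 1 teeth = 1/11 turn
  gear 3: T3=13, direction=negative, advance = 1 mod 13 = 1 teeth = 1/13 turn
Gear 3: 1 mod 13 = 1
Fraction = 1 / 13 = 1/13 (gcd(1,13)=1) = 1/13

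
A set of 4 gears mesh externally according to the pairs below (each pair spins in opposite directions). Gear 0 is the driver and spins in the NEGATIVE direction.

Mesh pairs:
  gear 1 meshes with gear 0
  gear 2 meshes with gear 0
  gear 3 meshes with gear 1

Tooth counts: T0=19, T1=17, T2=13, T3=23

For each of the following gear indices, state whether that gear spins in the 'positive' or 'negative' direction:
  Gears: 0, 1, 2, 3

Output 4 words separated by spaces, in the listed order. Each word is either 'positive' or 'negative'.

Answer: negative positive positive negative

Derivation:
Gear 0 (driver): negative (depth 0)
  gear 1: meshes with gear 0 -> depth 1 -> positive (opposite of gear 0)
  gear 2: meshes with gear 0 -> depth 1 -> positive (opposite of gear 0)
  gear 3: meshes with gear 1 -> depth 2 -> negative (opposite of gear 1)
Queried indices 0, 1, 2, 3 -> negative, positive, positive, negative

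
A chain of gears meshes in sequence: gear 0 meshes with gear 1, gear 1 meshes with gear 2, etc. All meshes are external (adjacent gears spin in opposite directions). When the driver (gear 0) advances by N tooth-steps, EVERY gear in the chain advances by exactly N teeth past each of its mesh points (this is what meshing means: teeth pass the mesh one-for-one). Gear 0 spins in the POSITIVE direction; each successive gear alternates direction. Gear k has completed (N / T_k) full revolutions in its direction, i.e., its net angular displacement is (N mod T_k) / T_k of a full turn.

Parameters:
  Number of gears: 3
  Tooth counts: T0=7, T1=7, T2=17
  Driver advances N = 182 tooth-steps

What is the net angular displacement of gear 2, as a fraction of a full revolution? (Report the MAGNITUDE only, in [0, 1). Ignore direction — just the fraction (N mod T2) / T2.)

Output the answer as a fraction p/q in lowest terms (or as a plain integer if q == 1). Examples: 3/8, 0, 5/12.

Answer: 12/17

Derivation:
Chain of 3 gears, tooth counts: [7, 7, 17]
  gear 0: T0=7, direction=positive, advance = 182 mod 7 = 0 teeth = 0/7 turn
  gear 1: T1=7, direction=negative, advance = 182 mod 7 = 0 teeth = 0/7 turn
  gear 2: T2=17, direction=positive, advance = 182 mod 17 = 12 teeth = 12/17 turn
Gear 2: 182 mod 17 = 12
Fraction = 12 / 17 = 12/17 (gcd(12,17)=1) = 12/17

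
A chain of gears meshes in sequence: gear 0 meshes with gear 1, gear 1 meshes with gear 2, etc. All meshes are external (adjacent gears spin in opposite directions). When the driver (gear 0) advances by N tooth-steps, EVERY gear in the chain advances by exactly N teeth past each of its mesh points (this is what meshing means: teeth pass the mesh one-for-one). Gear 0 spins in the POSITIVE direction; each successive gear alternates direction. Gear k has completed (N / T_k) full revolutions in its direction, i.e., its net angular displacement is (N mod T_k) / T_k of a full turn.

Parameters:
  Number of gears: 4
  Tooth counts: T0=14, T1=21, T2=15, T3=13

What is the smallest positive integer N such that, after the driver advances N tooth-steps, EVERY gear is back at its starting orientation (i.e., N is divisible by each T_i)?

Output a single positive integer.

Gear k returns to start when N is a multiple of T_k.
All gears at start simultaneously when N is a common multiple of [14, 21, 15, 13]; the smallest such N is lcm(14, 21, 15, 13).
Start: lcm = T0 = 14
Fold in T1=21: gcd(14, 21) = 7; lcm(14, 21) = 14 * 21 / 7 = 294 / 7 = 42
Fold in T2=15: gcd(42, 15) = 3; lcm(42, 15) = 42 * 15 / 3 = 630 / 3 = 210
Fold in T3=13: gcd(210, 13) = 1; lcm(210, 13) = 210 * 13 / 1 = 2730 / 1 = 2730
Full cycle length = 2730

Answer: 2730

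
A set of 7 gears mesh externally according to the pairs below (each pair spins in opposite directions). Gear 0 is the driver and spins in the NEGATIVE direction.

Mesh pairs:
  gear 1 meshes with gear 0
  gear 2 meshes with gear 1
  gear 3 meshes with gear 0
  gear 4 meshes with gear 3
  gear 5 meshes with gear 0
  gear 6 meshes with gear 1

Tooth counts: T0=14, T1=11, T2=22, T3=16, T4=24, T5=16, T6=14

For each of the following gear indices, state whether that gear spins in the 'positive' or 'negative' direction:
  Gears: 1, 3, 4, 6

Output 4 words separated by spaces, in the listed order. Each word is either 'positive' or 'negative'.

Gear 0 (driver): negative (depth 0)
  gear 1: meshes with gear 0 -> depth 1 -> positive (opposite of gear 0)
  gear 2: meshes with gear 1 -> depth 2 -> negative (opposite of gear 1)
  gear 3: meshes with gear 0 -> depth 1 -> positive (opposite of gear 0)
  gear 4: meshes with gear 3 -> depth 2 -> negative (opposite of gear 3)
  gear 5: meshes with gear 0 -> depth 1 -> positive (opposite of gear 0)
  gear 6: meshes with gear 1 -> depth 2 -> negative (opposite of gear 1)
Queried indices 1, 3, 4, 6 -> positive, positive, negative, negative

Answer: positive positive negative negative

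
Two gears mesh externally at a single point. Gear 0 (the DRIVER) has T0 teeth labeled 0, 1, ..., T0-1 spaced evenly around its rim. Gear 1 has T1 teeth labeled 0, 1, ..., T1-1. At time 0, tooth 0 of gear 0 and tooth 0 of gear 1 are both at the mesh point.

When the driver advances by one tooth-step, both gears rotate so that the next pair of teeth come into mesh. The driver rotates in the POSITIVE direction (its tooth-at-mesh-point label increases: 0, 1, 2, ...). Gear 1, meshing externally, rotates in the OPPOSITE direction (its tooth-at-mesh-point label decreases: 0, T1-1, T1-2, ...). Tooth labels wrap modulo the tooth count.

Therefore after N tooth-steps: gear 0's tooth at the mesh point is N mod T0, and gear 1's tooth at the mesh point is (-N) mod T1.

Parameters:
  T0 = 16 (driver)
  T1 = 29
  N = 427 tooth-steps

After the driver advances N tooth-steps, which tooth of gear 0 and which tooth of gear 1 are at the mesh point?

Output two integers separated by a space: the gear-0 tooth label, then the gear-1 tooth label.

Gear 0 (driver, T0=16): tooth at mesh = N mod T0
  427 = 26 * 16 + 11, so 427 mod 16 = 11
  gear 0 tooth = 11
Gear 1 (driven, T1=29): tooth at mesh = (-N) mod T1
  427 = 14 * 29 + 21, so 427 mod 29 = 21
  (-427) mod 29 = (-21) mod 29 = 29 - 21 = 8
Mesh after 427 steps: gear-0 tooth 11 meets gear-1 tooth 8

Answer: 11 8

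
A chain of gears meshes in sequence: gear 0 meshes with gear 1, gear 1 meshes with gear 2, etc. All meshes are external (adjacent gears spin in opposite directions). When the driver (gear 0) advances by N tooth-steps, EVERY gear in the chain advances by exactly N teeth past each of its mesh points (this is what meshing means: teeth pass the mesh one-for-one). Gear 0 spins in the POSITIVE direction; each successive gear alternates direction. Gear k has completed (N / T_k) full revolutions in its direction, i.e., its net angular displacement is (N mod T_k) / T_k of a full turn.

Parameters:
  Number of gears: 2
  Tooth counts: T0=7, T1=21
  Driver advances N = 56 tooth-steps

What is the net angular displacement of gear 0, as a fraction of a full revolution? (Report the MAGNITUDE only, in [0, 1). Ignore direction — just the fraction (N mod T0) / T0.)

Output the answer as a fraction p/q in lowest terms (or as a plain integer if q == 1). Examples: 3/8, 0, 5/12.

Chain of 2 gears, tooth counts: [7, 21]
  gear 0: T0=7, direction=positive, advance = 56 mod 7 = 0 teeth = 0/7 turn
  gear 1: T1=21, direction=negative, advance = 56 mod 21 = 14 teeth = 14/21 turn
Gear 0: 56 mod 7 = 0
Fraction = 0 / 7 = 0/1 (gcd(0,7)=7) = 0

Answer: 0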